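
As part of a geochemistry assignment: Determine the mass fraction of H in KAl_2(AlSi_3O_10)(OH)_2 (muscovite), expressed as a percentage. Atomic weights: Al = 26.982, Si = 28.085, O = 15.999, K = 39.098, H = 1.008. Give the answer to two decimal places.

Formula mass = 1×39.098 + 3×26.982 + 3×28.085 + 12×15.999 + 2×1.008 = 398.303 g/mol, of which 2.016 g is H.
So H makes up 2.016/398.303 = 0.0051 of the mass, i.e. 0.51%.

0.51 wt%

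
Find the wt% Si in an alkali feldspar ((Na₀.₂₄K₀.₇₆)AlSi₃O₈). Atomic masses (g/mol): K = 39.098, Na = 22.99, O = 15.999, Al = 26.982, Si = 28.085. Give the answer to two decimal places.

Formula mass = 0.24×22.99 + 0.76×39.098 + 1×26.982 + 3×28.085 + 8×15.999 = 274.461 g/mol, of which 84.255 g is Si.
So Si makes up 84.255/274.461 = 0.3070 of the mass, i.e. 30.70%.

30.70 mass %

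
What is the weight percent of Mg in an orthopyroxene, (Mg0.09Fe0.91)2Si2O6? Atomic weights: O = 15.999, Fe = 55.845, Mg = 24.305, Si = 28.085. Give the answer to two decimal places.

Molar mass of (Mg0.09Fe0.91)2Si2O6: 0.18*24.305 + 1.82*55.845 + 2*28.085 + 6*15.999 = 258.177 g/mol.
Mass of Mg per formula unit: 0.18 × 24.305 = 4.375 g.
Weight fraction Mg = 4.375 / 258.177 = 0.0169.

1.69 weight percent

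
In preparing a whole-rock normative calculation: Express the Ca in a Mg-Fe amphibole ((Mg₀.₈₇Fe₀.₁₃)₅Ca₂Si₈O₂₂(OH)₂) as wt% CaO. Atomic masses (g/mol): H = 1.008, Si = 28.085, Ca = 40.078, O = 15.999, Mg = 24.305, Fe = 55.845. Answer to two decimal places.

13.47 wt%

Molar mass of (Mg₀.₈₇Fe₀.₁₃)₅Ca₂Si₈O₂₂(OH)₂ = 4.35×24.305 + 0.65×55.845 + 2×40.078 + 8×28.085 + 24×15.999 + 2×1.008 = 832.854 g/mol.
Each formula unit contains 2 Ca, equivalent to 2/1 = 2.0000 mol CaO.
M(CaO) = 1×40.078 + 1×15.999 = 56.077 g/mol.
Mass of CaO per formula unit = 2.0000 × 56.077 = 112.154 g.
CaO wt% = 112.154 / 832.854 × 100 = 13.47%.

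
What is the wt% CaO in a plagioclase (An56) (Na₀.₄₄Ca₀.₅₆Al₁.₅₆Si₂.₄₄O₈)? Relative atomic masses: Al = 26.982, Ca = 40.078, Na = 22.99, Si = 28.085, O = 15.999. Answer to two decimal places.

11.58 wt%

Molar mass of Na₀.₄₄Ca₀.₅₆Al₁.₅₆Si₂.₄₄O₈ = 0.44·22.99 + 0.56·40.078 + 1.56·26.982 + 2.44·28.085 + 8·15.999 = 271.171 g/mol.
Each formula unit contains 0.56 Ca, equivalent to 0.56/1 = 0.5600 mol CaO.
M(CaO) = 1×40.078 + 1×15.999 = 56.077 g/mol.
Mass of CaO per formula unit = 0.5600 × 56.077 = 31.403 g.
CaO wt% = 31.403 / 271.171 × 100 = 11.58%.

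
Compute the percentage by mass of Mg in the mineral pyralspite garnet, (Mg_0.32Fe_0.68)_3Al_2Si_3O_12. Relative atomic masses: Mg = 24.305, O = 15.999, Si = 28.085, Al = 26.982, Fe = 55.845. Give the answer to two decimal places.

Formula mass = 0.96×24.305 + 2.04×55.845 + 2×26.982 + 3×28.085 + 12×15.999 = 467.464 g/mol, of which 23.333 g is Mg.
So Mg makes up 23.333/467.464 = 0.0499 of the mass, i.e. 4.99%.

4.99 wt%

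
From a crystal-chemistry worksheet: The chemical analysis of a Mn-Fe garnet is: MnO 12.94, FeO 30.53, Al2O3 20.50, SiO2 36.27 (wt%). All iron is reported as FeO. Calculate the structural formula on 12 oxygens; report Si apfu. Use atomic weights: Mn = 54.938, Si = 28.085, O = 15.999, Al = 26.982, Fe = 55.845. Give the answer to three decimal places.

MnO: 12.94/70.937 = 0.18242 mol → 0.18242 mol Mn, 0.18242 mol O.
FeO: 30.53/71.844 = 0.42495 mol → 0.42495 mol Fe, 0.42495 mol O.
Al2O3: 20.50/101.961 = 0.20106 mol → 0.40212 mol Al, 0.60318 mol O.
SiO2: 36.27/60.083 = 0.60366 mol → 0.60366 mol Si, 1.20732 mol O.
Total oxygen = 2.41787 mol. Normalization factor = 12/2.41787 = 4.96305.
Si per 12 O = 0.60366 × 4.96305 = 2.996.

2.996 Si apfu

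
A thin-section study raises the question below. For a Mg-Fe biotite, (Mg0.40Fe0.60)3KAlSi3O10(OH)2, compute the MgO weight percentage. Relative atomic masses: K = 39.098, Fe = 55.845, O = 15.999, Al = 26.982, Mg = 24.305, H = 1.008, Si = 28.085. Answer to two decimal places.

M((Mg0.40Fe0.60)3KAlSi3O10(OH)2) = 474.026 g/mol; M(MgO) = 40.304 g/mol.
Moles MgO per formula unit = 1.20 Mg ÷ 1 = 1.2000.
MgO fraction = (1.2000 × 40.304) / 474.026 = 48.365/474.026 = 0.1020.

10.20 wt%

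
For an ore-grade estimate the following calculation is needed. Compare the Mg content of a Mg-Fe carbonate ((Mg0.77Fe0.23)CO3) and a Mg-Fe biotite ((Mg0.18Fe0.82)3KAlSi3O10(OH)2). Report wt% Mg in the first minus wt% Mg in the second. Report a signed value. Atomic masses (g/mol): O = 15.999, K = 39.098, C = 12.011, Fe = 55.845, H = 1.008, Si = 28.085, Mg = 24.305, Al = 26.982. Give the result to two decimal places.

17.79 percentage points

Mg in (Mg0.77Fe0.23)CO3: molar mass 91.567 g/mol; 0.77×24.305 = 18.715 g → 20.44 wt%.
Mg in (Mg0.18Fe0.82)3KAlSi3O10(OH)2: molar mass 494.842 g/mol; 0.54×24.305 = 13.125 g → 2.65 wt%.
Difference = 20.44 − 2.65 = 17.79 percentage points.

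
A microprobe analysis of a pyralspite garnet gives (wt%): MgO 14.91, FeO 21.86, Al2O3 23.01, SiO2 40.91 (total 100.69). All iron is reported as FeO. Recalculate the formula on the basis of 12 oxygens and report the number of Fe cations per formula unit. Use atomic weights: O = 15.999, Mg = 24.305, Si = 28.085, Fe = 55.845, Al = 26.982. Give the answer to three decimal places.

14.91 wt% MgO ÷ 40.304 g/mol = 0.36994 mol, giving 0.36994 Mg and 0.36994 O.
21.86 wt% FeO ÷ 71.844 g/mol = 0.30427 mol, giving 0.30427 Fe and 0.30427 O.
23.01 wt% Al2O3 ÷ 101.961 g/mol = 0.22567 mol, giving 0.45134 Al and 0.67701 O.
40.91 wt% SiO2 ÷ 60.083 g/mol = 0.68089 mol, giving 0.68089 Si and 1.36178 O.
Oxygen sums to 2.71300; scaling by 12/2.71300 = 4.42315 puts the formula on 12 O.
Fe: 0.30427 × 4.42315 = 1.346 atoms per formula unit.

1.346 Fe apfu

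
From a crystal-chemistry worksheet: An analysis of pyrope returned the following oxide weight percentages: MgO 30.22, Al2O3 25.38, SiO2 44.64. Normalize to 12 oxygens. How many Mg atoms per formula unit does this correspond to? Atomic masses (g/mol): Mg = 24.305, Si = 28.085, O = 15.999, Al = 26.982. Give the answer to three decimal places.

MgO: 30.22/40.304 = 0.74980 mol → 0.74980 mol Mg, 0.74980 mol O.
Al2O3: 25.38/101.961 = 0.24892 mol → 0.49784 mol Al, 0.74676 mol O.
SiO2: 44.64/60.083 = 0.74297 mol → 0.74297 mol Si, 1.48594 mol O.
Total oxygen = 2.98250 mol. Normalization factor = 12/2.98250 = 4.02347.
Mg per 12 O = 0.74980 × 4.02347 = 3.017.

3.017 Mg apfu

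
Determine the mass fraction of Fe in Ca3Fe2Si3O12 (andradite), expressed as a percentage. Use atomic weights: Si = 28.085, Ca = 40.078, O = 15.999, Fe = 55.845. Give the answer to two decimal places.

21.98 wt%

Formula mass = 3×40.078 + 2×55.845 + 3×28.085 + 12×15.999 = 508.167 g/mol, of which 111.690 g is Fe.
So Fe makes up 111.690/508.167 = 0.2198 of the mass, i.e. 21.98%.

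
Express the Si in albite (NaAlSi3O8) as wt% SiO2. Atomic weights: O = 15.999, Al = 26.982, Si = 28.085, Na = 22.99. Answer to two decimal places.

Formula mass = 262.219 g/mol.
3 Si → 3.0000 mol SiO2 per formula unit; M(SiO2) = 60.083, so SiO2 mass = 180.249 g.
180.249/262.219 × 100 = 68.74 wt%.

68.74 wt%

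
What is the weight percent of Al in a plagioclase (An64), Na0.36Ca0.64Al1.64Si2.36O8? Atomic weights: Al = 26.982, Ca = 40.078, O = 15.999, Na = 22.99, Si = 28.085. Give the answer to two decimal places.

Molar mass of Na0.36Ca0.64Al1.64Si2.36O8: 0.36×22.99 + 0.64×40.078 + 1.64×26.982 + 2.36×28.085 + 8×15.999 = 272.449 g/mol.
Mass of Al per formula unit: 1.64 × 26.982 = 44.250 g.
Weight fraction Al = 44.250 / 272.449 = 0.1624.

16.24 mass %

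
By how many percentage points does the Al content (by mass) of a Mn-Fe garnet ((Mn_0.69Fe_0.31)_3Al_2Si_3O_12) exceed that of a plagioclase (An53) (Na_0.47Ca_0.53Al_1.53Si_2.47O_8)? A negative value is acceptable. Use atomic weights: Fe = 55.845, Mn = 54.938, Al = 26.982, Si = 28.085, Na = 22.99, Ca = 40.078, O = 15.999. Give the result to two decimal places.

Al in (Mn_0.69Fe_0.31)_3Al_2Si_3O_12: molar mass 495.865 g/mol; 2×26.982 = 53.964 g → 10.88 wt%.
Al in Na_0.47Ca_0.53Al_1.53Si_2.47O_8: molar mass 270.691 g/mol; 1.53×26.982 = 41.282 g → 15.25 wt%.
Difference = 10.88 − 15.25 = -4.37 percentage points.

-4.37 percentage points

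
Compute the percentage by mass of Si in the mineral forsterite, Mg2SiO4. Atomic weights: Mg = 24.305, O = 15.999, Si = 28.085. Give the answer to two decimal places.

19.96 mass %

Formula mass = 2·24.305 + 1·28.085 + 4·15.999 = 140.691 g/mol, of which 28.085 g is Si.
So Si makes up 28.085/140.691 = 0.1996 of the mass, i.e. 19.96%.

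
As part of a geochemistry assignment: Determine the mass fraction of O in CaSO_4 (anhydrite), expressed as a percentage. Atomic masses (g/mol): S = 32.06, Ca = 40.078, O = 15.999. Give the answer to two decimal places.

47.01 wt%

Molar mass of CaSO_4: 1·40.078 + 1·32.06 + 4·15.999 = 136.134 g/mol.
Mass of O per formula unit: 4 × 15.999 = 63.996 g.
Weight fraction O = 63.996 / 136.134 = 0.4701.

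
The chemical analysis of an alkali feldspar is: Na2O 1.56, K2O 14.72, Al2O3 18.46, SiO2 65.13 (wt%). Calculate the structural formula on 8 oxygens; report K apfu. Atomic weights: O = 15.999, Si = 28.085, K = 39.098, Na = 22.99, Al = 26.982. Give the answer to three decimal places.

Na2O (M=61.979): mol = 0.02517; Na = 0.05034, O = 0.02517.
K2O (M=94.195): mol = 0.15627; K = 0.31254, O = 0.15627.
Al2O3 (M=101.961): mol = 0.18105; Al = 0.36210, O = 0.54315.
SiO2 (M=60.083): mol = 1.08400; Si = 1.08400, O = 2.16800.
ΣO = 2.89259; factor = 8/ΣO = 2.76569.
K apfu = 0.31254 × 2.76569 = 0.864.

0.864 K apfu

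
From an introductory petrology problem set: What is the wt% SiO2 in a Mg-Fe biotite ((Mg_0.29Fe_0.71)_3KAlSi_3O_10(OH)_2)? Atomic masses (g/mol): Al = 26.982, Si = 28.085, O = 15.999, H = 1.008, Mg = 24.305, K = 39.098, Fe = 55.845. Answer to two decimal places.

37.21 wt%

Molar mass of (Mg_0.29Fe_0.71)_3KAlSi_3O_10(OH)_2 = 0.87×24.305 + 2.13×55.845 + 1×39.098 + 1×26.982 + 3×28.085 + 12×15.999 + 2×1.008 = 484.434 g/mol.
Each formula unit contains 3 Si, equivalent to 3/1 = 3.0000 mol SiO2.
M(SiO2) = 1×28.085 + 2×15.999 = 60.083 g/mol.
Mass of SiO2 per formula unit = 3.0000 × 60.083 = 180.249 g.
SiO2 wt% = 180.249 / 484.434 × 100 = 37.21%.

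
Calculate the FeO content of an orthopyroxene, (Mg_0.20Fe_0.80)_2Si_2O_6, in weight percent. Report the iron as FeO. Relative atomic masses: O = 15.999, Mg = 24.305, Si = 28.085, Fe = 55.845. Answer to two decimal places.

45.75 wt%

Formula mass = 251.238 g/mol.
1.60 Fe → 1.6000 mol FeO per formula unit; M(FeO) = 71.844, so FeO mass = 114.950 g.
114.950/251.238 × 100 = 45.75 wt%.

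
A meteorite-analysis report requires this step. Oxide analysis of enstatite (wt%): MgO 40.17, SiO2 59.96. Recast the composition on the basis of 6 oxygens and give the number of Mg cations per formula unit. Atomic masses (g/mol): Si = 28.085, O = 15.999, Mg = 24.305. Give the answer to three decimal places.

1.998 Mg apfu

40.17 wt% MgO ÷ 40.304 g/mol = 0.99668 mol, giving 0.99668 Mg and 0.99668 O.
59.96 wt% SiO2 ÷ 60.083 g/mol = 0.99795 mol, giving 0.99795 Si and 1.99590 O.
Oxygen sums to 2.99258; scaling by 6/2.99258 = 2.00496 puts the formula on 6 O.
Mg: 0.99668 × 2.00496 = 1.998 atoms per formula unit.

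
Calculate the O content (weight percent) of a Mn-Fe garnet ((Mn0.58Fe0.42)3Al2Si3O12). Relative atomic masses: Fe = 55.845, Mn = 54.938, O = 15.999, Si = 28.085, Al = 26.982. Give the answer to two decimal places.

38.69 weight percent

M((Mn0.58Fe0.42)3Al2Si3O12) = 496.164 g/mol.
O contributes 12 × 15.999 = 191.988 g per mole.
191.988/496.164 = 0.3869 → 38.69%.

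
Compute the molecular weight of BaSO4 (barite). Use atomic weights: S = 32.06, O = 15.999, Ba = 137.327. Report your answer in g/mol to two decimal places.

233.38 g/mol

Ba: 1 × 137.327 = 137.3270
S: 1 × 32.06 = 32.0600
O: 4 × 15.999 = 63.9960
Summing the contributions gives the formula mass.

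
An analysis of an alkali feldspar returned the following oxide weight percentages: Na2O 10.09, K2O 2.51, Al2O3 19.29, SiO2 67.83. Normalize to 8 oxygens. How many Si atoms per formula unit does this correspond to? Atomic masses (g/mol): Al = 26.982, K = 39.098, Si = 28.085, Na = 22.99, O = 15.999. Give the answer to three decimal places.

2.996 Si apfu

Na2O (M=61.979): mol = 0.16280; Na = 0.32560, O = 0.16280.
K2O (M=94.195): mol = 0.02665; K = 0.05330, O = 0.02665.
Al2O3 (M=101.961): mol = 0.18919; Al = 0.37838, O = 0.56757.
SiO2 (M=60.083): mol = 1.12894; Si = 1.12894, O = 2.25788.
ΣO = 3.01490; factor = 8/ΣO = 2.65349.
Si apfu = 1.12894 × 2.65349 = 2.996.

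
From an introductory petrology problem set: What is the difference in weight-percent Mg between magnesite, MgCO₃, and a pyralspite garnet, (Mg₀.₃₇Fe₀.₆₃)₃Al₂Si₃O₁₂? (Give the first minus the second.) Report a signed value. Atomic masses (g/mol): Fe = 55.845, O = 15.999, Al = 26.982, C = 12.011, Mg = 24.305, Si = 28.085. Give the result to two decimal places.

Mg in MgCO₃: molar mass 84.313 g/mol; 1×24.305 = 24.305 g → 28.83 wt%.
Mg in (Mg₀.₃₇Fe₀.₆₃)₃Al₂Si₃O₁₂: molar mass 462.733 g/mol; 1.11×24.305 = 26.979 g → 5.83 wt%.
Difference = 28.83 − 5.83 = 23.00 percentage points.

23.00 percentage points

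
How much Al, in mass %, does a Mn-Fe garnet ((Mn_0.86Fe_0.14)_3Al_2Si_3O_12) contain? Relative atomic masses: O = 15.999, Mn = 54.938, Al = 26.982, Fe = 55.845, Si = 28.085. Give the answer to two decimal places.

M((Mn_0.86Fe_0.14)_3Al_2Si_3O_12) = 495.402 g/mol.
Al contributes 2 × 26.982 = 53.964 g per mole.
53.964/495.402 = 0.1089 → 10.89%.

10.89 mass %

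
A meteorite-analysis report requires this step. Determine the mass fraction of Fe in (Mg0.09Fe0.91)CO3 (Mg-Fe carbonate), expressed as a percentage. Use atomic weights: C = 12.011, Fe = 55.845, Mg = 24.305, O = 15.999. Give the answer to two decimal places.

M((Mg0.09Fe0.91)CO3) = 113.014 g/mol.
Fe contributes 0.91 × 55.845 = 50.819 g per mole.
50.819/113.014 = 0.4497 → 44.97%.

44.97 wt%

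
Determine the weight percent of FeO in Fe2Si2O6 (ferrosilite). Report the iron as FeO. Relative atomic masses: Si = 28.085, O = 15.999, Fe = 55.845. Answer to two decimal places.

54.46 wt%

Molar mass of Fe2Si2O6 = 2*55.845 + 2*28.085 + 6*15.999 = 263.854 g/mol.
Each formula unit contains 2 Fe, equivalent to 2/1 = 2.0000 mol FeO.
M(FeO) = 1×55.845 + 1×15.999 = 71.844 g/mol.
Mass of FeO per formula unit = 2.0000 × 71.844 = 143.688 g.
FeO wt% = 143.688 / 263.854 × 100 = 54.46%.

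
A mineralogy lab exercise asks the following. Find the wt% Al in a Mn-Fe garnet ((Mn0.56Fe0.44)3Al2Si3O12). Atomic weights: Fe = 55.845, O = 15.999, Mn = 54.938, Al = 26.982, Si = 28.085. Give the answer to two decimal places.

10.88 mass %

M((Mn0.56Fe0.44)3Al2Si3O12) = 496.218 g/mol.
Al contributes 2 × 26.982 = 53.964 g per mole.
53.964/496.218 = 0.1088 → 10.88%.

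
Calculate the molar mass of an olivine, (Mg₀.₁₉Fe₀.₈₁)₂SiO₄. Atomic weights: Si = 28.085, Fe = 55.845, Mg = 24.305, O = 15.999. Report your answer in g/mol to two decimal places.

191.79 g/mol

The formula mass is the sum 0.38(24.305) + 1.62(55.845) + 1(28.085) + 4(15.999).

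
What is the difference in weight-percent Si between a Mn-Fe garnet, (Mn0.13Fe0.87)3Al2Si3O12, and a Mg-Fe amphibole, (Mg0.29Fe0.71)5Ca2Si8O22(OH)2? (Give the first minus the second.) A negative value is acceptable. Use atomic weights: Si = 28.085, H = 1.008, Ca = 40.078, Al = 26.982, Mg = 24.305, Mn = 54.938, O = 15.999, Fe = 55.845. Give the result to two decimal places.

First mineral: 84.255 g Si in 497.388 g formula = 16.94 wt% Si.
Second mineral: 224.680 g Si in 924.320 g formula = 24.31 wt% Si.
16.94% − 24.31% gives a difference of -7.37 percentage points.

-7.37 percentage points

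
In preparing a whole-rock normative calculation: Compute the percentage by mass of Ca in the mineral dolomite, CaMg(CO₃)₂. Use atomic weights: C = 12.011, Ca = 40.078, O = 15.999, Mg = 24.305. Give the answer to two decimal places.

21.73 mass %

Molar mass of CaMg(CO₃)₂: 1×40.078 + 1×24.305 + 2×12.011 + 6×15.999 = 184.399 g/mol.
Mass of Ca per formula unit: 1 × 40.078 = 40.078 g.
Weight fraction Ca = 40.078 / 184.399 = 0.2173.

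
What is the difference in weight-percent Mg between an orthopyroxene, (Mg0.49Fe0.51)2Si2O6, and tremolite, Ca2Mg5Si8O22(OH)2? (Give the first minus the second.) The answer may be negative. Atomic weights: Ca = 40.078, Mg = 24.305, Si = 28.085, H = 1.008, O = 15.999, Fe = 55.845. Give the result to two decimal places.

-4.73 percentage points

First mineral: 23.819 g Mg in 232.945 g formula = 10.23 wt% Mg.
Second mineral: 121.525 g Mg in 812.353 g formula = 14.96 wt% Mg.
10.23% − 14.96% gives a difference of -4.73 percentage points.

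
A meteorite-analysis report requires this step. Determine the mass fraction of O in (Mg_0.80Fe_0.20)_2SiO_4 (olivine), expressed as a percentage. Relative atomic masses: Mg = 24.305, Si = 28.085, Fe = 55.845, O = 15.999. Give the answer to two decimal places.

Molar mass of (Mg_0.80Fe_0.20)_2SiO_4: 1.60*24.305 + 0.40*55.845 + 1*28.085 + 4*15.999 = 153.307 g/mol.
Mass of O per formula unit: 4 × 15.999 = 63.996 g.
Weight fraction O = 63.996 / 153.307 = 0.4174.

41.74 weight percent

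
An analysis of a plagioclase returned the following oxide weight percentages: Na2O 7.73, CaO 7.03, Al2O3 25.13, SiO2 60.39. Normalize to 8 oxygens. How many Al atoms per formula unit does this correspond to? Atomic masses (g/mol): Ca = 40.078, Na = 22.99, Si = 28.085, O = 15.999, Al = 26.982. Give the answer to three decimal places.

Na2O (M=61.979): mol = 0.12472; Na = 0.24944, O = 0.12472.
CaO (M=56.077): mol = 0.12536; Ca = 0.12536, O = 0.12536.
Al2O3 (M=101.961): mol = 0.24647; Al = 0.49294, O = 0.73941.
SiO2 (M=60.083): mol = 1.00511; Si = 1.00511, O = 2.01022.
ΣO = 2.99971; factor = 8/ΣO = 2.66692.
Al apfu = 0.49294 × 2.66692 = 1.315.

1.315 Al apfu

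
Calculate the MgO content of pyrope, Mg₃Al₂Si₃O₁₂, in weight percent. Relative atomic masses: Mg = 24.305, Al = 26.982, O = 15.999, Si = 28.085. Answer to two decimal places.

29.99 wt%

M(Mg₃Al₂Si₃O₁₂) = 403.122 g/mol; M(MgO) = 40.304 g/mol.
Moles MgO per formula unit = 3 Mg ÷ 1 = 3.0000.
MgO fraction = (3.0000 × 40.304) / 403.122 = 120.912/403.122 = 0.2999.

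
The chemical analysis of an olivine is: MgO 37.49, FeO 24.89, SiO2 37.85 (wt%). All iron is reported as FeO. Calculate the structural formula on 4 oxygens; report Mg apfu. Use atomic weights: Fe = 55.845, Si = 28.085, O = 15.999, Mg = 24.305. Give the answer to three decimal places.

1.467 Mg apfu

MgO (M=40.304): mol = 0.93018; Mg = 0.93018, O = 0.93018.
FeO (M=71.844): mol = 0.34645; Fe = 0.34645, O = 0.34645.
SiO2 (M=60.083): mol = 0.62996; Si = 0.62996, O = 1.25992.
ΣO = 2.53655; factor = 4/ΣO = 1.57695.
Mg apfu = 0.93018 × 1.57695 = 1.467.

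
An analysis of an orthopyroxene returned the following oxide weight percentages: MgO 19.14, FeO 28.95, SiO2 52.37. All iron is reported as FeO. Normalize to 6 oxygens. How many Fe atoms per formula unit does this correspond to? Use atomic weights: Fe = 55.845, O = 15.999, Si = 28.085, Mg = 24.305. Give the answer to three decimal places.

MgO (M=40.304): mol = 0.47489; Mg = 0.47489, O = 0.47489.
FeO (M=71.844): mol = 0.40296; Fe = 0.40296, O = 0.40296.
SiO2 (M=60.083): mol = 0.87163; Si = 0.87163, O = 1.74326.
ΣO = 2.62111; factor = 6/ΣO = 2.28911.
Fe apfu = 0.40296 × 2.28911 = 0.922.

0.922 Fe apfu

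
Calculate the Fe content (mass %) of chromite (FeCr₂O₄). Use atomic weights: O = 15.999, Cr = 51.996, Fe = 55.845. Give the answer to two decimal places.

24.95 mass %

M(FeCr₂O₄) = 223.833 g/mol.
Fe contributes 1 × 55.845 = 55.845 g per mole.
55.845/223.833 = 0.2495 → 24.95%.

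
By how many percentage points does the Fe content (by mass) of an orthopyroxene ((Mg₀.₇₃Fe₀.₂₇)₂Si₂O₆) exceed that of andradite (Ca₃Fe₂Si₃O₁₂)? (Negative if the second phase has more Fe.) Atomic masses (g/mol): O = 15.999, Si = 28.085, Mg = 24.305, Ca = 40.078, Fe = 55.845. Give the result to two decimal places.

-8.13 percentage points

First mineral: 30.156 g Fe in 217.806 g formula = 13.85 wt% Fe.
Second mineral: 111.690 g Fe in 508.167 g formula = 21.98 wt% Fe.
13.85% − 21.98% gives a difference of -8.13 percentage points.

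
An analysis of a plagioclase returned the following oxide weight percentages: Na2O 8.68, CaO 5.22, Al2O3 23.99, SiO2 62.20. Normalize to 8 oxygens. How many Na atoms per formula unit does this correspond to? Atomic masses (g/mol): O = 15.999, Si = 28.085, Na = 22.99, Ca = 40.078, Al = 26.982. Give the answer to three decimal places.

Na2O: 8.68/61.979 = 0.14005 mol → 0.28010 mol Na, 0.14005 mol O.
CaO: 5.22/56.077 = 0.09309 mol → 0.09309 mol Ca, 0.09309 mol O.
Al2O3: 23.99/101.961 = 0.23529 mol → 0.47058 mol Al, 0.70587 mol O.
SiO2: 62.20/60.083 = 1.03523 mol → 1.03523 mol Si, 2.07046 mol O.
Total oxygen = 3.00947 mol. Normalization factor = 8/3.00947 = 2.65828.
Na per 8 O = 0.28010 × 2.65828 = 0.745.

0.745 Na apfu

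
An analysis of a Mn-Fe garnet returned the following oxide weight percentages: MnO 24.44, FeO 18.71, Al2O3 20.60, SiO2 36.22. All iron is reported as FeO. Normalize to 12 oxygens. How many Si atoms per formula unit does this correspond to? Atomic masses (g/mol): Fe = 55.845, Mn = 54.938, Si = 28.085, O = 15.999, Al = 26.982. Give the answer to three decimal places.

2.993 Si apfu

MnO (M=70.937): mol = 0.34453; Mn = 0.34453, O = 0.34453.
FeO (M=71.844): mol = 0.26043; Fe = 0.26043, O = 0.26043.
Al2O3 (M=101.961): mol = 0.20204; Al = 0.40408, O = 0.60612.
SiO2 (M=60.083): mol = 0.60283; Si = 0.60283, O = 1.20566.
ΣO = 2.41674; factor = 12/ΣO = 4.96537.
Si apfu = 0.60283 × 4.96537 = 2.993.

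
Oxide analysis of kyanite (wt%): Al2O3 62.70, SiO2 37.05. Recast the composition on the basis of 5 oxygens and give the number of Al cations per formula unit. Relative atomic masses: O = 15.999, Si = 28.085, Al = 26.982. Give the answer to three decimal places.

1.998 Al apfu

62.70 wt% Al2O3 ÷ 101.961 g/mol = 0.61494 mol, giving 1.22988 Al and 1.84482 O.
37.05 wt% SiO2 ÷ 60.083 g/mol = 0.61665 mol, giving 0.61665 Si and 1.23330 O.
Oxygen sums to 3.07812; scaling by 5/3.07812 = 1.62437 puts the formula on 5 O.
Al: 1.22988 × 1.62437 = 1.998 atoms per formula unit.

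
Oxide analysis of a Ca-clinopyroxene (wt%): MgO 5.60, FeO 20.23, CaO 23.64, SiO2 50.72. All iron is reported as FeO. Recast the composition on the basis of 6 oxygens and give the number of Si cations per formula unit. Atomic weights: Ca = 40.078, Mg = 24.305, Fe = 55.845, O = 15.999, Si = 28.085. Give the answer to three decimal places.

MgO (M=40.304): mol = 0.13894; Mg = 0.13894, O = 0.13894.
FeO (M=71.844): mol = 0.28158; Fe = 0.28158, O = 0.28158.
CaO (M=56.077): mol = 0.42156; Ca = 0.42156, O = 0.42156.
SiO2 (M=60.083): mol = 0.84417; Si = 0.84417, O = 1.68834.
ΣO = 2.53042; factor = 6/ΣO = 2.37115.
Si apfu = 0.84417 × 2.37115 = 2.002.

2.002 Si apfu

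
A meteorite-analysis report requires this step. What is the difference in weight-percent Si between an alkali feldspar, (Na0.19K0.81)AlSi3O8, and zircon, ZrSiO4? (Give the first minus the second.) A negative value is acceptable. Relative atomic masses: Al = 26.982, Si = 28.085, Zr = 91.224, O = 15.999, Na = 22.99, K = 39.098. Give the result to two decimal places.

15.29 percentage points

First mineral: 84.255 g Si in 275.266 g formula = 30.61 wt% Si.
Second mineral: 28.085 g Si in 183.305 g formula = 15.32 wt% Si.
30.61% − 15.32% gives a difference of 15.29 percentage points.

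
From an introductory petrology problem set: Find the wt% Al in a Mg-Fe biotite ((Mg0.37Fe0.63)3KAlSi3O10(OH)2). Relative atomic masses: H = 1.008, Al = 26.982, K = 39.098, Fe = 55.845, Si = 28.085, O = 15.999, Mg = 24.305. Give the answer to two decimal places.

5.66 mass %

Molar mass of (Mg0.37Fe0.63)3KAlSi3O10(OH)2: 1.11*24.305 + 1.89*55.845 + 1*39.098 + 1*26.982 + 3*28.085 + 12*15.999 + 2*1.008 = 476.865 g/mol.
Mass of Al per formula unit: 1 × 26.982 = 26.982 g.
Weight fraction Al = 26.982 / 476.865 = 0.0566.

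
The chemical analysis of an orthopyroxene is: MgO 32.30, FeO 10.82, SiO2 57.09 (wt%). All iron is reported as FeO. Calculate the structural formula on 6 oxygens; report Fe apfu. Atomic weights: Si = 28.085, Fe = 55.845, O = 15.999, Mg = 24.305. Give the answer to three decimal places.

0.317 Fe apfu

MgO (M=40.304): mol = 0.80141; Mg = 0.80141, O = 0.80141.
FeO (M=71.844): mol = 0.15060; Fe = 0.15060, O = 0.15060.
SiO2 (M=60.083): mol = 0.95019; Si = 0.95019, O = 1.90038.
ΣO = 2.85239; factor = 6/ΣO = 2.10350.
Fe apfu = 0.15060 × 2.10350 = 0.317.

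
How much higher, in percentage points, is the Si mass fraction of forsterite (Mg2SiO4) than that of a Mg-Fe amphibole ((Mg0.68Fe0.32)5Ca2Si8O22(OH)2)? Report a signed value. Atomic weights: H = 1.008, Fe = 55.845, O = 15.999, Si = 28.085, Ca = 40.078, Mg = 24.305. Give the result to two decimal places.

-6.08 percentage points

Si in Mg2SiO4: molar mass 140.691 g/mol; 1×28.085 = 28.085 g → 19.96 wt%.
Si in (Mg0.68Fe0.32)5Ca2Si8O22(OH)2: molar mass 862.817 g/mol; 8×28.085 = 224.680 g → 26.04 wt%.
Difference = 19.96 − 26.04 = -6.08 percentage points.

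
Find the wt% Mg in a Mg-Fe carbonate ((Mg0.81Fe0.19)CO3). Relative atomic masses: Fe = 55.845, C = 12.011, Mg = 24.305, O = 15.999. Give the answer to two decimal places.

21.80 wt%

M((Mg0.81Fe0.19)CO3) = 90.306 g/mol.
Mg contributes 0.81 × 24.305 = 19.687 g per mole.
19.687/90.306 = 0.2180 → 21.80%.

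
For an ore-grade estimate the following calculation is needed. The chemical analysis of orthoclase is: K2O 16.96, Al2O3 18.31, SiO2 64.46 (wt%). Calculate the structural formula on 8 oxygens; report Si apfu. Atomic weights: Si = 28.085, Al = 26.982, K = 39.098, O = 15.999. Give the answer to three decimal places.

16.96 wt% K2O ÷ 94.195 g/mol = 0.18005 mol, giving 0.36010 K and 0.18005 O.
18.31 wt% Al2O3 ÷ 101.961 g/mol = 0.17958 mol, giving 0.35916 Al and 0.53874 O.
64.46 wt% SiO2 ÷ 60.083 g/mol = 1.07285 mol, giving 1.07285 Si and 2.14570 O.
Oxygen sums to 2.86449; scaling by 8/2.86449 = 2.79282 puts the formula on 8 O.
Si: 1.07285 × 2.79282 = 2.996 atoms per formula unit.

2.996 Si apfu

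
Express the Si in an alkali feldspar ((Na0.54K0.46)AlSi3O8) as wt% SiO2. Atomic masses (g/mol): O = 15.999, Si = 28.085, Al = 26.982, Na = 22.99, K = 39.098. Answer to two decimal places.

66.85 wt%

Formula mass = 269.629 g/mol.
3 Si → 3.0000 mol SiO2 per formula unit; M(SiO2) = 60.083, so SiO2 mass = 180.249 g.
180.249/269.629 × 100 = 66.85 wt%.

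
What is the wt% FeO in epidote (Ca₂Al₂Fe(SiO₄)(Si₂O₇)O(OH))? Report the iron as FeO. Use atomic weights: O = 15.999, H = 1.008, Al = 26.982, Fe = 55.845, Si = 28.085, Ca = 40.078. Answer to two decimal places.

14.87 wt%

Molar mass of Ca₂Al₂Fe(SiO₄)(Si₂O₇)O(OH) = 2×40.078 + 2×26.982 + 1×55.845 + 3×28.085 + 13×15.999 + 1×1.008 = 483.215 g/mol.
Each formula unit contains 1 Fe, equivalent to 1/1 = 1.0000 mol FeO.
M(FeO) = 1×55.845 + 1×15.999 = 71.844 g/mol.
Mass of FeO per formula unit = 1.0000 × 71.844 = 71.844 g.
FeO wt% = 71.844 / 483.215 × 100 = 14.87%.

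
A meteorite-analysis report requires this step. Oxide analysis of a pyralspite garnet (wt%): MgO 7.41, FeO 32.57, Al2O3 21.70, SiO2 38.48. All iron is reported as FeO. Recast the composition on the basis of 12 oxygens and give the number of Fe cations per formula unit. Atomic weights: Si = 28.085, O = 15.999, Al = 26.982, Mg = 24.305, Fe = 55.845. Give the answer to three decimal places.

MgO (M=40.304): mol = 0.18385; Mg = 0.18385, O = 0.18385.
FeO (M=71.844): mol = 0.45334; Fe = 0.45334, O = 0.45334.
Al2O3 (M=101.961): mol = 0.21283; Al = 0.42566, O = 0.63849.
SiO2 (M=60.083): mol = 0.64045; Si = 0.64045, O = 1.28090.
ΣO = 2.55658; factor = 12/ΣO = 4.69377.
Fe apfu = 0.45334 × 4.69377 = 2.128.

2.128 Fe apfu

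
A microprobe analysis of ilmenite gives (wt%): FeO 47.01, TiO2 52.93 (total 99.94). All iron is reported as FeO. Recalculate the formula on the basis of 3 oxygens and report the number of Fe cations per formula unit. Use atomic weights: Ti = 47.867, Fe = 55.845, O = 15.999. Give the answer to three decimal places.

FeO (M=71.844): mol = 0.65433; Fe = 0.65433, O = 0.65433.
TiO2 (M=79.865): mol = 0.66274; Ti = 0.66274, O = 1.32548.
ΣO = 1.97981; factor = 3/ΣO = 1.51530.
Fe apfu = 0.65433 × 1.51530 = 0.992.

0.992 Fe apfu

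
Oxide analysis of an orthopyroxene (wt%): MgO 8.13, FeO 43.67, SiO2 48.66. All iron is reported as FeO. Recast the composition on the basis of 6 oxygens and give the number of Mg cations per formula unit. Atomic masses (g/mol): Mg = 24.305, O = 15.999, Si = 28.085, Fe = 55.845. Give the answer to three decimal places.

8.13 wt% MgO ÷ 40.304 g/mol = 0.20172 mol, giving 0.20172 Mg and 0.20172 O.
43.67 wt% FeO ÷ 71.844 g/mol = 0.60784 mol, giving 0.60784 Fe and 0.60784 O.
48.66 wt% SiO2 ÷ 60.083 g/mol = 0.80988 mol, giving 0.80988 Si and 1.61976 O.
Oxygen sums to 2.42932; scaling by 6/2.42932 = 2.46983 puts the formula on 6 O.
Mg: 0.20172 × 2.46983 = 0.498 atoms per formula unit.

0.498 Mg apfu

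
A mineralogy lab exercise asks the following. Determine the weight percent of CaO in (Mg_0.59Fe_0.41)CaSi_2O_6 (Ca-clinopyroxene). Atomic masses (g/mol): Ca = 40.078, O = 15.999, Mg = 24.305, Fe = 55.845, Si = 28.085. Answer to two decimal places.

24.44 wt%

Molar mass of (Mg_0.59Fe_0.41)CaSi_2O_6 = 0.59×24.305 + 0.41×55.845 + 1×40.078 + 2×28.085 + 6×15.999 = 229.478 g/mol.
Each formula unit contains 1 Ca, equivalent to 1/1 = 1.0000 mol CaO.
M(CaO) = 1×40.078 + 1×15.999 = 56.077 g/mol.
Mass of CaO per formula unit = 1.0000 × 56.077 = 56.077 g.
CaO wt% = 56.077 / 229.478 × 100 = 24.44%.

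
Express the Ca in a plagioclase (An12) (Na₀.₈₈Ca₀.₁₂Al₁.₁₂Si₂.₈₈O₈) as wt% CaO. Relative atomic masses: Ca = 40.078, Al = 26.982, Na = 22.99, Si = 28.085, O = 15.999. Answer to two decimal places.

Molar mass of Na₀.₈₈Ca₀.₁₂Al₁.₁₂Si₂.₈₈O₈ = 0.88×22.99 + 0.12×40.078 + 1.12×26.982 + 2.88×28.085 + 8×15.999 = 264.137 g/mol.
Each formula unit contains 0.12 Ca, equivalent to 0.12/1 = 0.1200 mol CaO.
M(CaO) = 1×40.078 + 1×15.999 = 56.077 g/mol.
Mass of CaO per formula unit = 0.1200 × 56.077 = 6.729 g.
CaO wt% = 6.729 / 264.137 × 100 = 2.55%.

2.55 wt%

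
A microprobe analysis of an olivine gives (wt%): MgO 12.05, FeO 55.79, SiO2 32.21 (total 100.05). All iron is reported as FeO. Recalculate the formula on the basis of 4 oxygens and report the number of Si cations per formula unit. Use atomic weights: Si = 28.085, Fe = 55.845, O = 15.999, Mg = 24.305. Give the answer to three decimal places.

12.05 wt% MgO ÷ 40.304 g/mol = 0.29898 mol, giving 0.29898 Mg and 0.29898 O.
55.79 wt% FeO ÷ 71.844 g/mol = 0.77654 mol, giving 0.77654 Fe and 0.77654 O.
32.21 wt% SiO2 ÷ 60.083 g/mol = 0.53609 mol, giving 0.53609 Si and 1.07218 O.
Oxygen sums to 2.14770; scaling by 4/2.14770 = 1.86246 puts the formula on 4 O.
Si: 0.53609 × 1.86246 = 0.998 atoms per formula unit.

0.998 Si apfu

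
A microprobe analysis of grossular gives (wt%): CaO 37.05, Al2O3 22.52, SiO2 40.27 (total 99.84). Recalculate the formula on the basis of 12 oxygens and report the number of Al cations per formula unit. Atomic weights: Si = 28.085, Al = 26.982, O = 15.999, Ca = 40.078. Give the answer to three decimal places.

1.990 Al apfu

CaO (M=56.077): mol = 0.66070; Ca = 0.66070, O = 0.66070.
Al2O3 (M=101.961): mol = 0.22087; Al = 0.44174, O = 0.66261.
SiO2 (M=60.083): mol = 0.67024; Si = 0.67024, O = 1.34048.
ΣO = 2.66379; factor = 12/ΣO = 4.50486.
Al apfu = 0.44174 × 4.50486 = 1.990.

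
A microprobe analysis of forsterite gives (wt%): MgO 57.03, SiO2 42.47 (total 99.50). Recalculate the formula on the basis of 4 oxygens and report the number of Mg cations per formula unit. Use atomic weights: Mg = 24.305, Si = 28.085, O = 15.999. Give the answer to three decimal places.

MgO: 57.03/40.304 = 1.41500 mol → 1.41500 mol Mg, 1.41500 mol O.
SiO2: 42.47/60.083 = 0.70686 mol → 0.70686 mol Si, 1.41372 mol O.
Total oxygen = 2.82872 mol. Normalization factor = 4/2.82872 = 1.41407.
Mg per 4 O = 1.41500 × 1.41407 = 2.001.

2.001 Mg apfu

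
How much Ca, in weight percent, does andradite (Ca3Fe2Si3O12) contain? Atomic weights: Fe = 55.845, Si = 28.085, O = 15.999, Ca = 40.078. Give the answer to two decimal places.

23.66 weight percent

Formula mass = 3*40.078 + 2*55.845 + 3*28.085 + 12*15.999 = 508.167 g/mol, of which 120.234 g is Ca.
So Ca makes up 120.234/508.167 = 0.2366 of the mass, i.e. 23.66%.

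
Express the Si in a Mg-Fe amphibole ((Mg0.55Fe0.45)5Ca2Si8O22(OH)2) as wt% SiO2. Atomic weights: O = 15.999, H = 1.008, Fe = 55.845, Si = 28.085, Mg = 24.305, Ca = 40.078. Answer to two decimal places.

54.42 wt%

Formula mass = 883.318 g/mol.
8 Si → 8.0000 mol SiO2 per formula unit; M(SiO2) = 60.083, so SiO2 mass = 480.664 g.
480.664/883.318 × 100 = 54.42 wt%.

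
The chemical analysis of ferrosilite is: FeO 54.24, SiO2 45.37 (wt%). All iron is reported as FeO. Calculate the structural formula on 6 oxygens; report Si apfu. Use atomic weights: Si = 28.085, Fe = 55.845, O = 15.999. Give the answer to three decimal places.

2.000 Si apfu

FeO (M=71.844): mol = 0.75497; Fe = 0.75497, O = 0.75497.
SiO2 (M=60.083): mol = 0.75512; Si = 0.75512, O = 1.51024.
ΣO = 2.26521; factor = 6/ΣO = 2.64876.
Si apfu = 0.75512 × 2.64876 = 2.000.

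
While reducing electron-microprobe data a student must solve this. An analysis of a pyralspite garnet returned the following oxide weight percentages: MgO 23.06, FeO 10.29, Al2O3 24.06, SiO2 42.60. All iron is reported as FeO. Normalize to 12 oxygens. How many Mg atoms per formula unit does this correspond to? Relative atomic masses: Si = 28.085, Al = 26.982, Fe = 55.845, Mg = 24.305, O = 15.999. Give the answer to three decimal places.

2.416 Mg apfu

MgO (M=40.304): mol = 0.57215; Mg = 0.57215, O = 0.57215.
FeO (M=71.844): mol = 0.14323; Fe = 0.14323, O = 0.14323.
Al2O3 (M=101.961): mol = 0.23597; Al = 0.47194, O = 0.70791.
SiO2 (M=60.083): mol = 0.70902; Si = 0.70902, O = 1.41804.
ΣO = 2.84133; factor = 12/ΣO = 4.22337.
Mg apfu = 0.57215 × 4.22337 = 2.416.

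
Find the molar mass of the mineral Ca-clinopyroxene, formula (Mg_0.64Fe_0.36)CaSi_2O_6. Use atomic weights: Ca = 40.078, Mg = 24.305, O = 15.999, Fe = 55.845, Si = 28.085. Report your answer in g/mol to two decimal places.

227.90 g/mol

M = 0.64(24.305) + 0.36(55.845) + 1(40.078) + 2(28.085) + 6(15.999)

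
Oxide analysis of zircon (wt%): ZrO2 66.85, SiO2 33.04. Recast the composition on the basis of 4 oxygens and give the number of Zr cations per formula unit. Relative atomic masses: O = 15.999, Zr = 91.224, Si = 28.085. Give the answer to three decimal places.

0.993 Zr apfu

ZrO2: 66.85/123.222 = 0.54252 mol → 0.54252 mol Zr, 1.08504 mol O.
SiO2: 33.04/60.083 = 0.54991 mol → 0.54991 mol Si, 1.09982 mol O.
Total oxygen = 2.18486 mol. Normalization factor = 4/2.18486 = 1.83078.
Zr per 4 O = 0.54252 × 1.83078 = 0.993.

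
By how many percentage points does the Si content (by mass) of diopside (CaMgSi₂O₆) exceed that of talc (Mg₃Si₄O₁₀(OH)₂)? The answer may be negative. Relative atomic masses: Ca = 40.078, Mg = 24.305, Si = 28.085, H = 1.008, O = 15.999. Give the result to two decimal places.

-3.68 percentage points

First mineral: 56.170 g Si in 216.547 g formula = 25.94 wt% Si.
Second mineral: 112.340 g Si in 379.259 g formula = 29.62 wt% Si.
25.94% − 29.62% gives a difference of -3.68 percentage points.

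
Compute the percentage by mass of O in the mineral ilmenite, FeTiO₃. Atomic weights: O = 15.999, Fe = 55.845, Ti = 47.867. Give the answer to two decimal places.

Formula mass = 1·55.845 + 1·47.867 + 3·15.999 = 151.709 g/mol, of which 47.997 g is O.
So O makes up 47.997/151.709 = 0.3164 of the mass, i.e. 31.64%.

31.64 mass %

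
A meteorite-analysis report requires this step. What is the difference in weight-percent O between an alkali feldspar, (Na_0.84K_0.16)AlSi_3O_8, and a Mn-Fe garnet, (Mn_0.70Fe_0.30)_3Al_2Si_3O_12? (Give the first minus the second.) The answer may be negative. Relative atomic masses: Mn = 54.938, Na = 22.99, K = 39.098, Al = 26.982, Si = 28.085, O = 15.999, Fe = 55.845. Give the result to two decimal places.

O in (Na_0.84K_0.16)AlSi_3O_8: molar mass 264.796 g/mol; 8×15.999 = 127.992 g → 48.34 wt%.
O in (Mn_0.70Fe_0.30)_3Al_2Si_3O_12: molar mass 495.837 g/mol; 12×15.999 = 191.988 g → 38.72 wt%.
Difference = 48.34 − 38.72 = 9.62 percentage points.

9.62 percentage points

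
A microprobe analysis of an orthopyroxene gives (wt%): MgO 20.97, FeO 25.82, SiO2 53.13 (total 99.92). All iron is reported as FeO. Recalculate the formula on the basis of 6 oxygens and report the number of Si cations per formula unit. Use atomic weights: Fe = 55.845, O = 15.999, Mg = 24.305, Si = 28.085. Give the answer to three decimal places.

2.003 Si apfu

MgO (M=40.304): mol = 0.52030; Mg = 0.52030, O = 0.52030.
FeO (M=71.844): mol = 0.35939; Fe = 0.35939, O = 0.35939.
SiO2 (M=60.083): mol = 0.88428; Si = 0.88428, O = 1.76856.
ΣO = 2.64825; factor = 6/ΣO = 2.26565.
Si apfu = 0.88428 × 2.26565 = 2.003.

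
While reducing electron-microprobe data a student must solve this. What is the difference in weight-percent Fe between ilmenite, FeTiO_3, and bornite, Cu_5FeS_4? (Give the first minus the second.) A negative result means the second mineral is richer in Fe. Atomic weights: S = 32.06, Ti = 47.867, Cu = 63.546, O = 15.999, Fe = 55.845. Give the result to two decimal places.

25.68 percentage points

First mineral: 55.845 g Fe in 151.709 g formula = 36.81 wt% Fe.
Second mineral: 55.845 g Fe in 501.815 g formula = 11.13 wt% Fe.
36.81% − 11.13% gives a difference of 25.68 percentage points.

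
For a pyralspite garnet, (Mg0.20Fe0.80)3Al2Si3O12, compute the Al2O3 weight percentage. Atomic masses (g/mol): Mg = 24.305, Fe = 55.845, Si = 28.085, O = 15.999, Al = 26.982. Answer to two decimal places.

M((Mg0.20Fe0.80)3Al2Si3O12) = 478.818 g/mol; M(Al2O3) = 101.961 g/mol.
Moles Al2O3 per formula unit = 2 Al ÷ 2 = 1.0000.
Al2O3 fraction = (1.0000 × 101.961) / 478.818 = 101.961/478.818 = 0.2129.

21.29 wt%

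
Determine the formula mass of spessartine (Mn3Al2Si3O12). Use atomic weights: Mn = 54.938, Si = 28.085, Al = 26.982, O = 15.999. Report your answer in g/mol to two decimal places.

495.02 g/mol

Mn: 3 × 54.938 = 164.8140
Al: 2 × 26.982 = 53.9640
Si: 3 × 28.085 = 84.2550
O: 12 × 15.999 = 191.9880
Summing the contributions gives the formula mass.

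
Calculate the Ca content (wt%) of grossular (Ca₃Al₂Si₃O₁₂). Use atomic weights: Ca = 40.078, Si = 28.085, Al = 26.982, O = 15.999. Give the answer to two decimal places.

26.69 wt%

Formula mass = 3·40.078 + 2·26.982 + 3·28.085 + 12·15.999 = 450.441 g/mol, of which 120.234 g is Ca.
So Ca makes up 120.234/450.441 = 0.2669 of the mass, i.e. 26.69%.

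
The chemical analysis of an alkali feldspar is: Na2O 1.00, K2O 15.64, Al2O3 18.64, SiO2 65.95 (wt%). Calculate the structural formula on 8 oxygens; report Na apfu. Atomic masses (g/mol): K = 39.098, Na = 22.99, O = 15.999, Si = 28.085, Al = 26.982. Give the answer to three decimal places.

Na2O (M=61.979): mol = 0.01613; Na = 0.03226, O = 0.01613.
K2O (M=94.195): mol = 0.16604; K = 0.33208, O = 0.16604.
Al2O3 (M=101.961): mol = 0.18281; Al = 0.36562, O = 0.54843.
SiO2 (M=60.083): mol = 1.09765; Si = 1.09765, O = 2.19530.
ΣO = 2.92590; factor = 8/ΣO = 2.73420.
Na apfu = 0.03226 × 2.73420 = 0.088.

0.088 Na apfu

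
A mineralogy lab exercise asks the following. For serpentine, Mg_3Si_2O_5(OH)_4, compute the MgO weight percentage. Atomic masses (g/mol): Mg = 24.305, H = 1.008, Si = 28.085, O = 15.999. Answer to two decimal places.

Molar mass of Mg_3Si_2O_5(OH)_4 = 3·24.305 + 2·28.085 + 9·15.999 + 4·1.008 = 277.108 g/mol.
Each formula unit contains 3 Mg, equivalent to 3/1 = 3.0000 mol MgO.
M(MgO) = 1×24.305 + 1×15.999 = 40.304 g/mol.
Mass of MgO per formula unit = 3.0000 × 40.304 = 120.912 g.
MgO wt% = 120.912 / 277.108 × 100 = 43.63%.

43.63 wt%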